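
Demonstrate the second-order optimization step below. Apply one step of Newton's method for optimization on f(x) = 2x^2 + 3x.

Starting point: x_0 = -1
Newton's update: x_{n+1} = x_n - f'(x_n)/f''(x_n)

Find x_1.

f(x) = 2x^2 + 3x
f'(x) = 4x + (3), f''(x) = 4
Newton step: x_1 = x_0 - f'(x_0)/f''(x_0)
f'(-1) = -1
x_1 = -1 - -1/4 = -3/4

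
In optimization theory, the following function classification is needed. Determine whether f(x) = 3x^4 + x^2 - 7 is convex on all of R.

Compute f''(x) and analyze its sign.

f(x) = 3x^4 + x^2 - 7
f'(x) = 12x^3 + 2x
f''(x) = 36x^2 + 2
f''(x) = 36x^2 + 2 >= 2 > 0 for all x
Therefore, f is convex on R.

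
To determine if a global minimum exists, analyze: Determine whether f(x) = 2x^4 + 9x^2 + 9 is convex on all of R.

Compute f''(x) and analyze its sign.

f(x) = 2x^4 + 9x^2 + 9
f'(x) = 8x^3 + 18x
f''(x) = 24x^2 + 18
f''(x) = 24x^2 + 18 >= 18 > 0 for all x
Therefore, f is convex on R.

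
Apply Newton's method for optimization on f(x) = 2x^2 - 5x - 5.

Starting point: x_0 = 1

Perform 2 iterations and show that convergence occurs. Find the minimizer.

f(x) = 2x^2 - 5x - 5, f'(x) = 4x + (-5), f''(x) = 4
Step 1: f'(1) = -1, x_1 = 1 - -1/4 = 5/4
Step 2: f'(5/4) = 0, x_2 = 5/4 (converged)
Newton's method converges in 1 step for quadratics.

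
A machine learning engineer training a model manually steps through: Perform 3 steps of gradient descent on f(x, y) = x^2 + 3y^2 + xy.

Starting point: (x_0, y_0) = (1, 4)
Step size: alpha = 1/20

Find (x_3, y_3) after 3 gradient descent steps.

f(x,y) = x^2 + 3y^2 + xy
grad_x = 2x + 1y, grad_y = 6y + 1x
Step 1: grad = (6, 25), (7/10, 11/4)
Step 2: grad = (83/20, 86/5), (197/400, 189/100)
Step 3: grad = (23/8, 4733/400), (279/800, 10387/8000)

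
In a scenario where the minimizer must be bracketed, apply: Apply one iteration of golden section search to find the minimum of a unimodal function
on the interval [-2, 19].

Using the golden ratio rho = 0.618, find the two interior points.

Golden section search on [-2, 19].
Golden ratio rho = 0.618 (approx).
Interior points:
  x_1 = -2 + (1-0.618)*21 = 6.0220
  x_2 = -2 + 0.618*21 = 10.9780
Compare f(x_1) and f(x_2) to determine which subinterval to keep.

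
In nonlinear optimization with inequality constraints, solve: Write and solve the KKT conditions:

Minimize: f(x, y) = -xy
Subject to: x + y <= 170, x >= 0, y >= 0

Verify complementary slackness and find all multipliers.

Problem: min -xy s.t. x + y <= 170 (multiplier lambda), x >= 0 (mu_x), y >= 0 (mu_y)
KKT stationarity: -y + lambda - mu_x = 0, -x + lambda - mu_y = 0, with lambda, mu_x, mu_y >= 0
Complementary slackness: lambda*(x + y - 170) = 0, mu_x*x = 0, mu_y*y = 0
If lambda = 0: y = -mu_x <= 0 and x = -mu_y <= 0 force x = y = 0 with f = 0; but x = y = 85 is feasible with f = -7225 < 0, so this is not the minimum. Hence lambda > 0 and x + y = 170.
Try x > 0, y > 0 (so mu_x = mu_y = 0): y = lambda, x = lambda => x = y = lambda
x + y = 170 => 2*lambda = 170 => lambda = 85
x* = y* = 85 > 0, consistent with mu_x = mu_y = 0.
(Any feasible point with x = 0 or y = 0 has f = 0 > -7225, so the minimum is not on those boundaries.)
min(-xy) = -7225 (i.e. max xy = 7225)
Multipliers: lambda = 85, mu_x = 0, mu_y = 0
Complementary slackness: lambda*(x + y - 170) = 85*(85 + 85 - 170) = 0, mu_x*x = 0*85 = 0, mu_y*y = 0*85 = 0. Satisfied.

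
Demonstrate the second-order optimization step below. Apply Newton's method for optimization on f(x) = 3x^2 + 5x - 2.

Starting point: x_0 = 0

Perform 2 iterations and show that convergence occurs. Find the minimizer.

f(x) = 3x^2 + 5x - 2, f'(x) = 6x + (5), f''(x) = 6
Step 1: f'(0) = 5, x_1 = 0 - 5/6 = -5/6
Step 2: f'(-5/6) = 0, x_2 = -5/6 (converged)
Newton's method converges in 1 step for quadratics.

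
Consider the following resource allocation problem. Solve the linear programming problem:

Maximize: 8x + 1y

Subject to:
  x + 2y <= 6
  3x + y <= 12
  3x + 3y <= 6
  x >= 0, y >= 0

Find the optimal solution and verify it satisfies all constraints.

Feasible vertices: (0, 0), (0, 2), (2, 0)
Objective 8x + 1y at each vertex:
  (0, 0): 0
  (0, 2): 2
  (2, 0): 16
Maximum is 16 at (2, 0).
Verify constraints at (x, y) = (2, 0):
  1*2 + 2*0 = 2 <= 6
  3*2 + 1*0 = 6 <= 12
  3*2 + 3*0 = 6 <= 6 (active)
  x = 2 >= 0, y = 0 >= 0. All constraints satisfied.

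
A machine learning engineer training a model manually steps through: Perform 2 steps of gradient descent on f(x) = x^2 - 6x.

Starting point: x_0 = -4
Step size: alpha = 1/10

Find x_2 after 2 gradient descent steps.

f(x) = x^2 - 6x, f'(x) = 2x + (-6)
Step 1: f'(-4) = -14, x_1 = -4 - 1/10 * -14 = -13/5
Step 2: f'(-13/5) = -56/5, x_2 = -13/5 - 1/10 * -56/5 = -37/25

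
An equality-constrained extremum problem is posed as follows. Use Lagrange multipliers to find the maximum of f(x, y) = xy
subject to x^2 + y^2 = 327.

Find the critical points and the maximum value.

Lagrange conditions: y = 2*lambda*x and x = 2*lambda*y
If x = 0 then y = 0, violating the constraint, so x, y != 0.
Dividing: y/x = x/y => x^2 = y^2 => y = x or y = -x
Constraint: 2x^2 = 327 => x^2 = 327/2 => x = +/-sqrt(327/2)
Critical points: (sqrt(327/2), sqrt(327/2)), (-sqrt(327/2), -sqrt(327/2)), (sqrt(327/2), -sqrt(327/2)), (-sqrt(327/2), sqrt(327/2))
  y = x:  xy = x^2 = 327/2  at (sqrt(327/2), sqrt(327/2)) and (-sqrt(327/2), -sqrt(327/2))
  y = -x: xy = -x^2 = -327/2 at (sqrt(327/2), -sqrt(327/2)) and (-sqrt(327/2), sqrt(327/2))
Maximum xy = 327/2 at (sqrt(327/2), sqrt(327/2)) and (-sqrt(327/2), -sqrt(327/2))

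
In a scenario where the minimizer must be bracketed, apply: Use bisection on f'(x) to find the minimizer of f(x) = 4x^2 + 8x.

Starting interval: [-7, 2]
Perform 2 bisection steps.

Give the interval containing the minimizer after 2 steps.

Finding critical point of f(x) = 4x^2 + 8x using bisection on f'(x) = 8x + 8.
f'(x) = 0 when x = -1.
Starting interval: [-7, 2]
Step 1: mid = -5/2, f'(mid) = -12, new interval = [-5/2, 2]
Step 2: mid = -1/4, f'(mid) = 6, new interval = [-5/2, -1/4]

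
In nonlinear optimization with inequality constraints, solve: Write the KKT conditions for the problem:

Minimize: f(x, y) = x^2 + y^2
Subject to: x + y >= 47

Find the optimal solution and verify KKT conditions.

KKT conditions for min x^2 + y^2 s.t. x + y >= 47:
Stationarity: 2x = mu, 2y = mu
So x = y = mu/2.
Complementary slackness: mu*(x + y - 47) = 0
Primal feasibility: x + y >= 47; dual feasibility: mu >= 0
If mu = 0 then x = y = 0, but 0 + 0 < 47 is infeasible, so the constraint is active.
Constraint active: x + y = 2*(mu/2) = 47 => mu = 47
x = y = 47/2, f = 2209/2
Verify: stationarity 2*(47/2) = 47 = mu; primal 47/2 + 47/2 = 47 >= 47; dual mu = 47 >= 0; complementary slackness 47*(47 - 47) = 0. All KKT conditions hold.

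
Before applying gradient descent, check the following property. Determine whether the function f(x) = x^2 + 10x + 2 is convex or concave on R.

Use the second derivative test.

f(x) = x^2 + 10x + 2
f'(x) = 2x + 10
f''(x) = 2
Since f''(x) = 2 > 0 for all x, f is convex on R.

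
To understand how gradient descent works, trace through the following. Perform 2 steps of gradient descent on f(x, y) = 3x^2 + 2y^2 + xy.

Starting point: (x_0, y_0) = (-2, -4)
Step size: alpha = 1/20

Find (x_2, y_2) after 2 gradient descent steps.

f(x,y) = 3x^2 + 2y^2 + xy
grad_x = 6x + 1y, grad_y = 4y + 1x
Step 1: grad = (-16, -18), (-6/5, -31/10)
Step 2: grad = (-103/10, -68/5), (-137/200, -121/50)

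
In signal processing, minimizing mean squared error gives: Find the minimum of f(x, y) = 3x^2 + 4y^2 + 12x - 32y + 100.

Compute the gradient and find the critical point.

f(x,y) = 3x^2 + 4y^2 + 12x - 32y + 100
df/dx = 6x + (12) = 0  =>  x = -2
df/dy = 8y + (-32) = 0  =>  y = 4
f(-2, 4) = 3*(-2)^2 + 4*(4)^2 + 12*(-2) + -32*(4) + 100 = 24
Hessian is diagonal with entries 6, 8 > 0, so this is a minimum.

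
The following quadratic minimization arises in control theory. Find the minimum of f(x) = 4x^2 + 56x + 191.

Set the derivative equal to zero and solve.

f(x) = 4x^2 + 56x + 191
f'(x) = 8x + (56) = 0
x = -56/8 = -7
f(-7) = -5
Since f''(x) = 8 > 0, this is a minimum.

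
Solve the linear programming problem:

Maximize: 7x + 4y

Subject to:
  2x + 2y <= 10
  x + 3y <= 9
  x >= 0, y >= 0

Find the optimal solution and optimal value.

Feasible vertices: (0, 0), (0, 3), (3, 2), (5, 0)
Objective 7x + 4y at each:
  (0, 0): 0
  (0, 3): 12
  (3, 2): 29
  (5, 0): 35
Maximum is 35 at (5, 0).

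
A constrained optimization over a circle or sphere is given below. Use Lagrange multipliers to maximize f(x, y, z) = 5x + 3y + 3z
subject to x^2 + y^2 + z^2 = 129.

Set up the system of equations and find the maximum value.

Lagrange conditions: 5 = 2*lambda*x, 3 = 2*lambda*y, 3 = 2*lambda*z
So x:5 = y:3 = z:3, i.e. x = 5t, y = 3t, z = 3t
Constraint: t^2*(5^2 + 3^2 + 3^2) = 129
  t^2 * 43 = 129  =>  t = sqrt(3)
Maximum = 5*5t + 3*3t + 3*3t = 43*sqrt(3) = sqrt(5547)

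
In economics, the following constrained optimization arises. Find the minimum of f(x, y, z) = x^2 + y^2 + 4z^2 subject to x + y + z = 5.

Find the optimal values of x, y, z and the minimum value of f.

Using Lagrange multipliers on f = x^2 + y^2 + 4z^2 with constraint x + y + z = 5:
Conditions: 2*1*x = lambda, 2*1*y = lambda, 2*4*z = lambda
So x = lambda/2, y = lambda/2, z = lambda/8
Substituting into constraint: lambda * (9/8) = 5
lambda = 40/9
x = 20/9, y = 20/9, z = 5/9
Minimum value = 100/9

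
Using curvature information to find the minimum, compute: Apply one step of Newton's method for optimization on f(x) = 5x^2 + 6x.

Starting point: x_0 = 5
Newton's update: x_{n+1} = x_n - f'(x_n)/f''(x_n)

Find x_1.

f(x) = 5x^2 + 6x
f'(x) = 10x + (6), f''(x) = 10
Newton step: x_1 = x_0 - f'(x_0)/f''(x_0)
f'(5) = 56
x_1 = 5 - 56/10 = -3/5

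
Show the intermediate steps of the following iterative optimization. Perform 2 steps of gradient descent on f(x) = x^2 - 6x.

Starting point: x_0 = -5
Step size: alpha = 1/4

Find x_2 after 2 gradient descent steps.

f(x) = x^2 - 6x, f'(x) = 2x + (-6)
Step 1: f'(-5) = -16, x_1 = -5 - 1/4 * -16 = -1
Step 2: f'(-1) = -8, x_2 = -1 - 1/4 * -8 = 1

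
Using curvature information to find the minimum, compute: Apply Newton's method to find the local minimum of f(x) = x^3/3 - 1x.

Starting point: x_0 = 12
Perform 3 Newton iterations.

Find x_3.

f(x) = x^3/3 - 1x
f'(x) = x^2 - 1, f''(x) = 2x
Newton update: x_{n+1} = x_n - (x_n^2 - 1)/(2*x_n)
Step 1: x_0 = 12, f'=143, f''=24, x_1 = 145/24
Step 2: x_1 = 145/24, f'=20449/576, f''=145/12, x_2 = 21601/6960
Step 3: x_2 = 21601/6960, f'=418161601/48441600, f''=21601/3480, x_3 = 515044801/300685920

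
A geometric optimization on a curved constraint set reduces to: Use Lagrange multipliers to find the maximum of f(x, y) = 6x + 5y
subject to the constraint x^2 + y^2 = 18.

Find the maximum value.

Set up Lagrange conditions: grad f = lambda * grad g
  6 = 2*lambda*x
  5 = 2*lambda*y
From these: x/y = 6/5, so x = 6t, y = 5t for some t.
Substitute into constraint: (6t)^2 + (5t)^2 = 18
  t^2 * 61 = 18
  t = sqrt(18/61)
Maximum = 6*x + 5*y = (6^2 + 5^2)*t = 61 * sqrt(18/61) = sqrt(1098)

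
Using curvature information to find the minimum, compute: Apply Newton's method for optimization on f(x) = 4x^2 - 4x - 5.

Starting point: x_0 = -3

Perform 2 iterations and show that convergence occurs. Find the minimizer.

f(x) = 4x^2 - 4x - 5, f'(x) = 8x + (-4), f''(x) = 8
Step 1: f'(-3) = -28, x_1 = -3 - -28/8 = 1/2
Step 2: f'(1/2) = 0, x_2 = 1/2 (converged)
Newton's method converges in 1 step for quadratics.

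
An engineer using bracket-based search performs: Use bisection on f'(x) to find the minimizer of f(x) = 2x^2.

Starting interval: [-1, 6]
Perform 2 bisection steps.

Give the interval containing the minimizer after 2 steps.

Finding critical point of f(x) = 2x^2 using bisection on f'(x) = 4x + 0.
f'(x) = 0 when x = 0.
Starting interval: [-1, 6]
Step 1: mid = 5/2, f'(mid) = 10, new interval = [-1, 5/2]
Step 2: mid = 3/4, f'(mid) = 3, new interval = [-1, 3/4]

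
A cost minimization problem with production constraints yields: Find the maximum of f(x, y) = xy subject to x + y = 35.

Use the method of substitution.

Substitute y = 35 - x into f(x,y) = xy:
g(x) = x(35 - x) = 35x - x^2
g'(x) = 35 - 2x = 0  =>  x = 35/2
y = 35 - 35/2 = 35/2
Maximum value = (35/2) * (35/2) = 1225/4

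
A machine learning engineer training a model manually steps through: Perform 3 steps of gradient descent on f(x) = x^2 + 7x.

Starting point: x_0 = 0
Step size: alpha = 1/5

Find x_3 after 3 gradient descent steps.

f(x) = x^2 + 7x, f'(x) = 2x + (7)
Step 1: f'(0) = 7, x_1 = 0 - 1/5 * 7 = -7/5
Step 2: f'(-7/5) = 21/5, x_2 = -7/5 - 1/5 * 21/5 = -56/25
Step 3: f'(-56/25) = 63/25, x_3 = -56/25 - 1/5 * 63/25 = -343/125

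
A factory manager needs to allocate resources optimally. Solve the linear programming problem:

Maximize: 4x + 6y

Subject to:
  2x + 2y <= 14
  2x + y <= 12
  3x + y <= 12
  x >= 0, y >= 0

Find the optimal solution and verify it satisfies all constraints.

Feasible vertices: (0, 0), (0, 7), (5/2, 9/2), (4, 0)
Objective 4x + 6y at each vertex:
  (0, 0): 0
  (0, 7): 42
  (5/2, 9/2): 37
  (4, 0): 16
Maximum is 42 at (0, 7).
Verify constraints at (x, y) = (0, 7):
  2*0 + 2*7 = 14 <= 14 (active)
  2*0 + 1*7 = 7 <= 12
  3*0 + 1*7 = 7 <= 12
  x = 0 >= 0, y = 7 >= 0. All constraints satisfied.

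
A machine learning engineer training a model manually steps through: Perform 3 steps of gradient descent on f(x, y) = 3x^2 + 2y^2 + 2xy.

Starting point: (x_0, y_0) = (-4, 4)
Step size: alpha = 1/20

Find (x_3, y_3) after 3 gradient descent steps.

f(x,y) = 3x^2 + 2y^2 + 2xy
grad_x = 6x + 2y, grad_y = 4y + 2x
Step 1: grad = (-16, 8), (-16/5, 18/5)
Step 2: grad = (-12, 8), (-13/5, 16/5)
Step 3: grad = (-46/5, 38/5), (-107/50, 141/50)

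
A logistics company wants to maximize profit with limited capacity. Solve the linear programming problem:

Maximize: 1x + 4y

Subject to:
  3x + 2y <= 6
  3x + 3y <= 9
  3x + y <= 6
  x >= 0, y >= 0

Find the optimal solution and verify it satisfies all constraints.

Feasible vertices: (0, 0), (0, 3), (2, 0)
Objective 1x + 4y at each vertex:
  (0, 0): 0
  (0, 3): 12
  (2, 0): 2
Maximum is 12 at (0, 3).
Verify constraints at (x, y) = (0, 3):
  3*0 + 2*3 = 6 <= 6 (active)
  3*0 + 3*3 = 9 <= 9 (active)
  3*0 + 1*3 = 3 <= 6
  x = 0 >= 0, y = 3 >= 0. All constraints satisfied.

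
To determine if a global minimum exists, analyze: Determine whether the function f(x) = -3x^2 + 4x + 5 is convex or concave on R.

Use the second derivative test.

f(x) = -3x^2 + 4x + 5
f'(x) = -6x + 4
f''(x) = -6
Since f''(x) = -6 < 0 for all x, f is concave on R.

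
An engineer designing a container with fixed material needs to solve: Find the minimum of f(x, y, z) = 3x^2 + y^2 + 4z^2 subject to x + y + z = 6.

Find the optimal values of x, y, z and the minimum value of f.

Using Lagrange multipliers on f = 3x^2 + y^2 + 4z^2 with constraint x + y + z = 6:
Conditions: 2*3*x = lambda, 2*1*y = lambda, 2*4*z = lambda
So x = lambda/6, y = lambda/2, z = lambda/8
Substituting into constraint: lambda * (19/24) = 6
lambda = 144/19
x = 24/19, y = 72/19, z = 18/19
Minimum value = 432/19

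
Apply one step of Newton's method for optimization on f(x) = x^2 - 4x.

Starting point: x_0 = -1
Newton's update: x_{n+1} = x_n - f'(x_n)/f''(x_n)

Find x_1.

f(x) = x^2 - 4x
f'(x) = 2x + (-4), f''(x) = 2
Newton step: x_1 = x_0 - f'(x_0)/f''(x_0)
f'(-1) = -6
x_1 = -1 - -6/2 = 2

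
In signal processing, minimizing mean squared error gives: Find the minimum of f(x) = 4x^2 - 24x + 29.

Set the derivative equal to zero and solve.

f(x) = 4x^2 - 24x + 29
f'(x) = 8x + (-24) = 0
x = 24/8 = 3
f(3) = -7
Since f''(x) = 8 > 0, this is a minimum.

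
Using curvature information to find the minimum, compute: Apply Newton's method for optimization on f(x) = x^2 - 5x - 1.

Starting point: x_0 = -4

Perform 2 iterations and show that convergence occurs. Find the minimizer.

f(x) = x^2 - 5x - 1, f'(x) = 2x + (-5), f''(x) = 2
Step 1: f'(-4) = -13, x_1 = -4 - -13/2 = 5/2
Step 2: f'(5/2) = 0, x_2 = 5/2 (converged)
Newton's method converges in 1 step for quadratics.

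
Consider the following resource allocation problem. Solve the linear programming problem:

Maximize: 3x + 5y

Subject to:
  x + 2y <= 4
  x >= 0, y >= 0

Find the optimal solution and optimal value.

The feasible region has vertices at [(0, 0), (4, 0), (0, 2)].
Checking objective 3x + 5y at each vertex:
  (0, 0): 3*0 + 5*0 = 0
  (4, 0): 3*4 + 5*0 = 12
  (0, 2): 3*0 + 5*2 = 10
Maximum is 12 at (4, 0).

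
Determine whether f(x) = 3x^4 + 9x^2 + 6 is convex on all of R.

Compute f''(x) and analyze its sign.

f(x) = 3x^4 + 9x^2 + 6
f'(x) = 12x^3 + 18x
f''(x) = 36x^2 + 18
f''(x) = 36x^2 + 18 >= 18 > 0 for all x
Therefore, f is convex on R.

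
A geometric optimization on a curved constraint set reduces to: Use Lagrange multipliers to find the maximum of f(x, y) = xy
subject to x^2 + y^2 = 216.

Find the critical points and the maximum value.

Lagrange conditions: y = 2*lambda*x and x = 2*lambda*y
If x = 0 then y = 0, violating the constraint, so x, y != 0.
Dividing: y/x = x/y => x^2 = y^2 => y = x or y = -x
Constraint: 2x^2 = 216 => x^2 = 108 => x = +/-sqrt(108)
Critical points: (sqrt(108), sqrt(108)), (-sqrt(108), -sqrt(108)), (sqrt(108), -sqrt(108)), (-sqrt(108), sqrt(108))
  y = x:  xy = x^2 = 108  at (sqrt(108), sqrt(108)) and (-sqrt(108), -sqrt(108))
  y = -x: xy = -x^2 = -108 at (sqrt(108), -sqrt(108)) and (-sqrt(108), sqrt(108))
Maximum xy = 108 at (sqrt(108), sqrt(108)) and (-sqrt(108), -sqrt(108))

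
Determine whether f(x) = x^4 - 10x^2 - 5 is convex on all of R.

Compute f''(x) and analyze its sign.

f(x) = x^4 - 10x^2 - 5
f'(x) = 4x^3 + -20x
f''(x) = 12x^2 + -20
f''(0) = -20 < 0, so not convex near x = 0
Therefore, f is not globally convex on R.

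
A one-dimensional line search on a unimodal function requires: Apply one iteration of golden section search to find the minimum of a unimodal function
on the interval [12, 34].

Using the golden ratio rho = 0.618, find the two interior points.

Golden section search on [12, 34].
Golden ratio rho = 0.618 (approx).
Interior points:
  x_1 = 12 + (1-0.618)*22 = 20.4040
  x_2 = 12 + 0.618*22 = 25.5960
Compare f(x_1) and f(x_2) to determine which subinterval to keep.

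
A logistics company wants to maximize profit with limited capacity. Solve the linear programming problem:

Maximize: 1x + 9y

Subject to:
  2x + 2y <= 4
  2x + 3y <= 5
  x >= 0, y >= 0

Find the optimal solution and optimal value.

Feasible vertices: (0, 0), (0, 5/3), (1, 1), (2, 0)
Objective 1x + 9y at each:
  (0, 0): 0
  (0, 5/3): 15
  (1, 1): 10
  (2, 0): 2
Maximum is 15 at (0, 5/3).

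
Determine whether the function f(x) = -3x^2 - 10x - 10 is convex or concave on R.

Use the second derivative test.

f(x) = -3x^2 - 10x - 10
f'(x) = -6x - 10
f''(x) = -6
Since f''(x) = -6 < 0 for all x, f is concave on R.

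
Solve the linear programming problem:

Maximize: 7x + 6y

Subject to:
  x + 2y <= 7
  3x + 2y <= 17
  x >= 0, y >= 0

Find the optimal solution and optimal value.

Feasible vertices: (0, 0), (0, 7/2), (5, 1), (17/3, 0)
Objective 7x + 6y at each:
  (0, 0): 0
  (0, 7/2): 21
  (5, 1): 41
  (17/3, 0): 119/3
Maximum is 41 at (5, 1).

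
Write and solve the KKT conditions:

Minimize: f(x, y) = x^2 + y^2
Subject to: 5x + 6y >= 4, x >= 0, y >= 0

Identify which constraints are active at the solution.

KKT conditions for min x^2 + y^2 s.t. 5x + 6y >= 4, x >= 0, y >= 0:
Stationarity: 2x = mu*5 + mu_x, 2y = mu*6 + mu_y, with mu, mu_x, mu_y >= 0
Complementary slackness: mu*(5x + 6y - 4) = 0, mu_x*x = 0, mu_y*y = 0
(0, 0) is infeasible (5*0 + 6*0 < 4), so if mu = 0 stationarity would force x = mu_x/2 >= 0, y = mu_y/2 >= 0 with mu_x*x = mu_y*y = 0, i.e. x = y = 0: contradiction. Hence mu > 0 and 5x + 6y = 4 is active.
Try x > 0, y > 0 (so mu_x = mu_y = 0): x = 5*mu/2, y = 6*mu/2
Substitute: 5*(5*mu/2) + 6*(6*mu/2) = 4
  mu*61/2 = 4 => mu = 8/61
x* = 20/61 > 0, y* = 24/61 > 0, consistent with mu_x = mu_y = 0.
f is convex and the constraints are linear, so this KKT point is the global minimum.
f* = 16/61
Active constraints: 5x + 6y >= 4 (holds with equality, mu = 8/61 > 0); x >= 0 and y >= 0 are inactive (mu_x = mu_y = 0).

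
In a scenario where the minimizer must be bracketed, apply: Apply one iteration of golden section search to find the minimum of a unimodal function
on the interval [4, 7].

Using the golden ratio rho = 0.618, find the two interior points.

Golden section search on [4, 7].
Golden ratio rho = 0.618 (approx).
Interior points:
  x_1 = 4 + (1-0.618)*3 = 5.1460
  x_2 = 4 + 0.618*3 = 5.8540
Compare f(x_1) and f(x_2) to determine which subinterval to keep.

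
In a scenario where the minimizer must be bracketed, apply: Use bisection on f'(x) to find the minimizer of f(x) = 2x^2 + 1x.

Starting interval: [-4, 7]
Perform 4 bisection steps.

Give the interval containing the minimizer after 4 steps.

Finding critical point of f(x) = 2x^2 + 1x using bisection on f'(x) = 4x + 1.
f'(x) = 0 when x = -1/4.
Starting interval: [-4, 7]
Step 1: mid = 3/2, f'(mid) = 7, new interval = [-4, 3/2]
Step 2: mid = -5/4, f'(mid) = -4, new interval = [-5/4, 3/2]
Step 3: mid = 1/8, f'(mid) = 3/2, new interval = [-5/4, 1/8]
Step 4: mid = -9/16, f'(mid) = -5/4, new interval = [-9/16, 1/8]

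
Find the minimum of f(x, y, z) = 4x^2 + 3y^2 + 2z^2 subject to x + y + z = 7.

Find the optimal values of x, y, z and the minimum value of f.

Using Lagrange multipliers on f = 4x^2 + 3y^2 + 2z^2 with constraint x + y + z = 7:
Conditions: 2*4*x = lambda, 2*3*y = lambda, 2*2*z = lambda
So x = lambda/8, y = lambda/6, z = lambda/4
Substituting into constraint: lambda * (13/24) = 7
lambda = 168/13
x = 21/13, y = 28/13, z = 42/13
Minimum value = 588/13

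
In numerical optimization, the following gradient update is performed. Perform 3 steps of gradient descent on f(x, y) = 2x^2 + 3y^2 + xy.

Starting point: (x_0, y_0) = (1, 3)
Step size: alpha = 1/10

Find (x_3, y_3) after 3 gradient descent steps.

f(x,y) = 2x^2 + 3y^2 + xy
grad_x = 4x + 1y, grad_y = 6y + 1x
Step 1: grad = (7, 19), (3/10, 11/10)
Step 2: grad = (23/10, 69/10), (7/100, 41/100)
Step 3: grad = (69/100, 253/100), (1/1000, 157/1000)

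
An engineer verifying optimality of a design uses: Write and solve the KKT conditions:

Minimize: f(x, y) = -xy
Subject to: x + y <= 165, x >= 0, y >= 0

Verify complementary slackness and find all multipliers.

Problem: min -xy s.t. x + y <= 165 (multiplier lambda), x >= 0 (mu_x), y >= 0 (mu_y)
KKT stationarity: -y + lambda - mu_x = 0, -x + lambda - mu_y = 0, with lambda, mu_x, mu_y >= 0
Complementary slackness: lambda*(x + y - 165) = 0, mu_x*x = 0, mu_y*y = 0
If lambda = 0: y = -mu_x <= 0 and x = -mu_y <= 0 force x = y = 0 with f = 0; but x = y = 165/2 is feasible with f = -27225/4 < 0, so this is not the minimum. Hence lambda > 0 and x + y = 165.
Try x > 0, y > 0 (so mu_x = mu_y = 0): y = lambda, x = lambda => x = y = lambda
x + y = 165 => 2*lambda = 165 => lambda = 165/2
x* = y* = 165/2 > 0, consistent with mu_x = mu_y = 0.
(Any feasible point with x = 0 or y = 0 has f = 0 > -27225/4, so the minimum is not on those boundaries.)
min(-xy) = -27225/4 (i.e. max xy = 27225/4)
Multipliers: lambda = 165/2, mu_x = 0, mu_y = 0
Complementary slackness: lambda*(x + y - 165) = 165/2*(165/2 + 165/2 - 165) = 0, mu_x*x = 0*165/2 = 0, mu_y*y = 0*165/2 = 0. Satisfied.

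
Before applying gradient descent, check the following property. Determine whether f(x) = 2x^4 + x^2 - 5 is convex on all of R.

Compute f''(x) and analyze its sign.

f(x) = 2x^4 + x^2 - 5
f'(x) = 8x^3 + 2x
f''(x) = 24x^2 + 2
f''(x) = 24x^2 + 2 >= 2 > 0 for all x
Therefore, f is convex on R.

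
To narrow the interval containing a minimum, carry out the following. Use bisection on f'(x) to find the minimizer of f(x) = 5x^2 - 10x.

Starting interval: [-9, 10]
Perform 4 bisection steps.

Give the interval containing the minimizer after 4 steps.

Finding critical point of f(x) = 5x^2 - 10x using bisection on f'(x) = 10x + -10.
f'(x) = 0 when x = 1.
Starting interval: [-9, 10]
Step 1: mid = 1/2, f'(mid) = -5, new interval = [1/2, 10]
Step 2: mid = 21/4, f'(mid) = 85/2, new interval = [1/2, 21/4]
Step 3: mid = 23/8, f'(mid) = 75/4, new interval = [1/2, 23/8]
Step 4: mid = 27/16, f'(mid) = 55/8, new interval = [1/2, 27/16]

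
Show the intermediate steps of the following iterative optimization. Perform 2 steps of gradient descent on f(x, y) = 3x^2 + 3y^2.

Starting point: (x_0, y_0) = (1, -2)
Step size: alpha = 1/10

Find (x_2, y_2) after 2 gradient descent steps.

f(x,y) = 3x^2 + 3y^2
grad_x = 6x + 0y, grad_y = 6y + 0x
Step 1: grad = (6, -12), (2/5, -4/5)
Step 2: grad = (12/5, -24/5), (4/25, -8/25)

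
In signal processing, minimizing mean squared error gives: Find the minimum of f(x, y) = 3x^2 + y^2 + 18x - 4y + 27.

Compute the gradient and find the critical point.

f(x,y) = 3x^2 + y^2 + 18x - 4y + 27
df/dx = 6x + (18) = 0  =>  x = -3
df/dy = 2y + (-4) = 0  =>  y = 2
f(-3, 2) = 3*(-3)^2 + 1*(2)^2 + 18*(-3) + -4*(2) + 27 = -4
Hessian is diagonal with entries 6, 2 > 0, so this is a minimum.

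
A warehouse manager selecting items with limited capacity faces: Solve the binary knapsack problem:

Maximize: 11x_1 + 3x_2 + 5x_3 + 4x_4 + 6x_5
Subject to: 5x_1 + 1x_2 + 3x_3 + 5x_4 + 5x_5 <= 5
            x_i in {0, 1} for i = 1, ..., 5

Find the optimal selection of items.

Items: item 1 (v=11, w=5), item 2 (v=3, w=1), item 3 (v=5, w=3), item 4 (v=4, w=5), item 5 (v=6, w=5)
Capacity: 5
Checking all 32 subsets (w = total weight, v = total value):
  {}: w = 0, v = 0
  {1}: w = 5, v = 11
  {2}: w = 1, v = 3
  {3}: w = 3, v = 5
  {4}: w = 5, v = 4
  {5}: w = 5, v = 6
  {1, 2}: w = 6 > 5, infeasible
  {1, 3}: w = 8 > 5, infeasible
  {1, 4}: w = 10 > 5, infeasible
  {1, 5}: w = 10 > 5, infeasible
  {2, 3}: w = 4, v = 8
  {2, 4}: w = 6 > 5, infeasible
  {2, 5}: w = 6 > 5, infeasible
  {3, 4}: w = 8 > 5, infeasible
  {3, 5}: w = 8 > 5, infeasible
  {4, 5}: w = 10 > 5, infeasible
  {1, 2, 3}: w = 9 > 5, infeasible
  {1, 2, 4}: w = 11 > 5, infeasible
  {1, 2, 5}: w = 11 > 5, infeasible
  {1, 3, 4}: w = 13 > 5, infeasible
  {1, 3, 5}: w = 13 > 5, infeasible
  {1, 4, 5}: w = 15 > 5, infeasible
  {2, 3, 4}: w = 9 > 5, infeasible
  {2, 3, 5}: w = 9 > 5, infeasible
  {2, 4, 5}: w = 11 > 5, infeasible
  {3, 4, 5}: w = 13 > 5, infeasible
  {1, 2, 3, 4}: w = 14 > 5, infeasible
  {1, 2, 3, 5}: w = 14 > 5, infeasible
  {1, 2, 4, 5}: w = 16 > 5, infeasible
  {1, 3, 4, 5}: w = 18 > 5, infeasible
  {2, 3, 4, 5}: w = 14 > 5, infeasible
  {1, 2, 3, 4, 5}: w = 19 > 5, infeasible
Best feasible subset: items [1]
Total weight: 5 <= 5, total value: 11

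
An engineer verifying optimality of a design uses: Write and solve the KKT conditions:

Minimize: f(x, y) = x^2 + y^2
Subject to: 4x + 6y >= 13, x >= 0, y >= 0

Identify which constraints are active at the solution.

KKT conditions for min x^2 + y^2 s.t. 4x + 6y >= 13, x >= 0, y >= 0:
Stationarity: 2x = mu*4 + mu_x, 2y = mu*6 + mu_y, with mu, mu_x, mu_y >= 0
Complementary slackness: mu*(4x + 6y - 13) = 0, mu_x*x = 0, mu_y*y = 0
(0, 0) is infeasible (4*0 + 6*0 < 13), so if mu = 0 stationarity would force x = mu_x/2 >= 0, y = mu_y/2 >= 0 with mu_x*x = mu_y*y = 0, i.e. x = y = 0: contradiction. Hence mu > 0 and 4x + 6y = 13 is active.
Try x > 0, y > 0 (so mu_x = mu_y = 0): x = 4*mu/2, y = 6*mu/2
Substitute: 4*(4*mu/2) + 6*(6*mu/2) = 13
  mu*52/2 = 13 => mu = 1/2
x* = 1 > 0, y* = 3/2 > 0, consistent with mu_x = mu_y = 0.
f is convex and the constraints are linear, so this KKT point is the global minimum.
f* = 13/4
Active constraints: 4x + 6y >= 13 (holds with equality, mu = 1/2 > 0); x >= 0 and y >= 0 are inactive (mu_x = mu_y = 0).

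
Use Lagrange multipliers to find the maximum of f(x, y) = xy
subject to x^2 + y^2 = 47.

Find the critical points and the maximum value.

Lagrange conditions: y = 2*lambda*x and x = 2*lambda*y
If x = 0 then y = 0, violating the constraint, so x, y != 0.
Dividing: y/x = x/y => x^2 = y^2 => y = x or y = -x
Constraint: 2x^2 = 47 => x^2 = 47/2 => x = +/-sqrt(47/2)
Critical points: (sqrt(47/2), sqrt(47/2)), (-sqrt(47/2), -sqrt(47/2)), (sqrt(47/2), -sqrt(47/2)), (-sqrt(47/2), sqrt(47/2))
  y = x:  xy = x^2 = 47/2  at (sqrt(47/2), sqrt(47/2)) and (-sqrt(47/2), -sqrt(47/2))
  y = -x: xy = -x^2 = -47/2 at (sqrt(47/2), -sqrt(47/2)) and (-sqrt(47/2), sqrt(47/2))
Maximum xy = 47/2 at (sqrt(47/2), sqrt(47/2)) and (-sqrt(47/2), -sqrt(47/2))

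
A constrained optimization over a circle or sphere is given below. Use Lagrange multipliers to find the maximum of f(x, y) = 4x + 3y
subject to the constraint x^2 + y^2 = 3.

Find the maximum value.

Set up Lagrange conditions: grad f = lambda * grad g
  4 = 2*lambda*x
  3 = 2*lambda*y
From these: x/y = 4/3, so x = 4t, y = 3t for some t.
Substitute into constraint: (4t)^2 + (3t)^2 = 3
  t^2 * 25 = 3
  t = sqrt(3/25)
Maximum = 4*x + 3*y = (4^2 + 3^2)*t = 25 * sqrt(3/25) = sqrt(75)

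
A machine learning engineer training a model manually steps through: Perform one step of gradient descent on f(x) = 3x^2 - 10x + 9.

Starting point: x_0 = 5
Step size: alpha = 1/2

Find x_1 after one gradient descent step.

f(x) = 3x^2 - 10x + 9
f'(x) = 6x - 10
f'(5) = 6*5 + (-10) = 20
x_1 = x_0 - alpha * f'(x_0) = 5 - 1/2 * 20 = -5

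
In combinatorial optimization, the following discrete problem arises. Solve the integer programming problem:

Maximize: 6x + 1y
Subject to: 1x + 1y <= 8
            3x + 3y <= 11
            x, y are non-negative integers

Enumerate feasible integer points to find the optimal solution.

Constraint 1: 1x + 1y <= 8
Constraint 2: 3x + 3y <= 11
Feasible x range (need y >= 0): 0 <= x <= min(8/1, 11/3) => x in {0, ..., 3}.
Enumerate feasible integer points row by row (the coefficient of y is 1 > 0, so for each x the largest feasible y gives the best value):
  x = 0: y <= min((8 - 1*0)/1, (11 - 3*0)/3) => y in {0, ..., 3}; best 6*0 + 1*3 = 3
  x = 1: y <= min((8 - 1*1)/1, (11 - 3*1)/3) => y in {0, ..., 2}; best 6*1 + 1*2 = 8
  x = 2: y <= min((8 - 1*2)/1, (11 - 3*2)/3) => y in {0, ..., 1}; best 6*2 + 1*1 = 13
  x = 3: y <= min((8 - 1*3)/1, (11 - 3*3)/3) => y in {0}; best 6*3 + 1*0 = 18
The maximum 6x + 1y = 18 is achieved at x = 3, y = 0.
Check: 1*3 + 1*0 = 3 <= 8 and 3*3 + 3*0 = 9 <= 11.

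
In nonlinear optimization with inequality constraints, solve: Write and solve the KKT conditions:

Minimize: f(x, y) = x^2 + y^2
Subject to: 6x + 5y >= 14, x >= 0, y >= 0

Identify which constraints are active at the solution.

KKT conditions for min x^2 + y^2 s.t. 6x + 5y >= 14, x >= 0, y >= 0:
Stationarity: 2x = mu*6 + mu_x, 2y = mu*5 + mu_y, with mu, mu_x, mu_y >= 0
Complementary slackness: mu*(6x + 5y - 14) = 0, mu_x*x = 0, mu_y*y = 0
(0, 0) is infeasible (6*0 + 5*0 < 14), so if mu = 0 stationarity would force x = mu_x/2 >= 0, y = mu_y/2 >= 0 with mu_x*x = mu_y*y = 0, i.e. x = y = 0: contradiction. Hence mu > 0 and 6x + 5y = 14 is active.
Try x > 0, y > 0 (so mu_x = mu_y = 0): x = 6*mu/2, y = 5*mu/2
Substitute: 6*(6*mu/2) + 5*(5*mu/2) = 14
  mu*61/2 = 14 => mu = 28/61
x* = 84/61 > 0, y* = 70/61 > 0, consistent with mu_x = mu_y = 0.
f is convex and the constraints are linear, so this KKT point is the global minimum.
f* = 196/61
Active constraints: 6x + 5y >= 14 (holds with equality, mu = 28/61 > 0); x >= 0 and y >= 0 are inactive (mu_x = mu_y = 0).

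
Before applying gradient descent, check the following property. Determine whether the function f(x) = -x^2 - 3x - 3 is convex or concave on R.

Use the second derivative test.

f(x) = -x^2 - 3x - 3
f'(x) = -2x - 3
f''(x) = -2
Since f''(x) = -2 < 0 for all x, f is concave on R.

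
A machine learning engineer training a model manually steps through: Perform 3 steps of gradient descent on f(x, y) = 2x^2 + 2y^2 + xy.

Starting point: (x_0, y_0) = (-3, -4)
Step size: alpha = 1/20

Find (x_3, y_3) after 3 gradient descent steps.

f(x,y) = 2x^2 + 2y^2 + xy
grad_x = 4x + 1y, grad_y = 4y + 1x
Step 1: grad = (-16, -19), (-11/5, -61/20)
Step 2: grad = (-237/20, -72/5), (-643/400, -233/100)
Step 3: grad = (-219/25, -4371/400), (-2339/2000, -14269/8000)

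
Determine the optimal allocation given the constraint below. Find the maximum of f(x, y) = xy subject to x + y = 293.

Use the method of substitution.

Substitute y = 293 - x into f(x,y) = xy:
g(x) = x(293 - x) = 293x - x^2
g'(x) = 293 - 2x = 0  =>  x = 293/2
y = 293 - 293/2 = 293/2
Maximum value = (293/2) * (293/2) = 85849/4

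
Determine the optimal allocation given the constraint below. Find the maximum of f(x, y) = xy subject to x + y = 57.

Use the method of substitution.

Substitute y = 57 - x into f(x,y) = xy:
g(x) = x(57 - x) = 57x - x^2
g'(x) = 57 - 2x = 0  =>  x = 57/2
y = 57 - 57/2 = 57/2
Maximum value = (57/2) * (57/2) = 3249/4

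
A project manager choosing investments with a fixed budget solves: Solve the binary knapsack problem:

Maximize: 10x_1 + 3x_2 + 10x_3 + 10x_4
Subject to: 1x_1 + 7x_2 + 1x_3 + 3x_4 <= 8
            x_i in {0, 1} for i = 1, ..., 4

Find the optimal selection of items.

Items: item 1 (v=10, w=1), item 2 (v=3, w=7), item 3 (v=10, w=1), item 4 (v=10, w=3)
Capacity: 8
Checking all 16 subsets (w = total weight, v = total value):
  {}: w = 0, v = 0
  {1}: w = 1, v = 10
  {2}: w = 7, v = 3
  {3}: w = 1, v = 10
  {4}: w = 3, v = 10
  {1, 2}: w = 8, v = 13
  {1, 3}: w = 2, v = 20
  {1, 4}: w = 4, v = 20
  {2, 3}: w = 8, v = 13
  {2, 4}: w = 10 > 8, infeasible
  {3, 4}: w = 4, v = 20
  {1, 2, 3}: w = 9 > 8, infeasible
  {1, 2, 4}: w = 11 > 8, infeasible
  {1, 3, 4}: w = 5, v = 30
  {2, 3, 4}: w = 11 > 8, infeasible
  {1, 2, 3, 4}: w = 12 > 8, infeasible
Best feasible subset: items [1, 3, 4]
Total weight: 5 <= 8, total value: 30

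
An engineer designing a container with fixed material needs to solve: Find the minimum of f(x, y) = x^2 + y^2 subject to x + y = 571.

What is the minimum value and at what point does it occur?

Substitute y = 571 - x into f(x,y) = x^2 + y^2:
g(x) = x^2 + (571 - x)^2 = 2x^2 - 1142x + 326041
g'(x) = 4x - 1142 = 0  =>  x = 571/2
y = 571 - 571/2 = 571/2
Minimum value = (571/2)^2 + (571/2)^2 = 326041/2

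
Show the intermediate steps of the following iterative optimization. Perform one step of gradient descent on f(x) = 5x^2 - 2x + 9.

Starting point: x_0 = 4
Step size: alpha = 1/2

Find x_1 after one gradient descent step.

f(x) = 5x^2 - 2x + 9
f'(x) = 10x - 2
f'(4) = 10*4 + (-2) = 38
x_1 = x_0 - alpha * f'(x_0) = 4 - 1/2 * 38 = -15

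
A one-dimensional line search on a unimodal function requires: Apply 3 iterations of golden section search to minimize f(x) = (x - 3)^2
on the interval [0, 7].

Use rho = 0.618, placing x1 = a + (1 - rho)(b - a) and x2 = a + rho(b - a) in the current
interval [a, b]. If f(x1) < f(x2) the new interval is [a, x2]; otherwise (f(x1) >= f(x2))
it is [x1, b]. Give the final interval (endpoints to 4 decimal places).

Golden section search for min of f(x) = (x - 3)^2 on [0, 7].
Each step: x1 = a + (1 - rho)(b - a), x2 = a + rho(b - a); if f(x1) < f(x2) keep [a, x2], otherwise keep [x1, b].
Step 1: [0.0000, 7.0000], x1=2.6740 (f=0.1063), x2=4.3260 (f=1.7583); f(x1) < f(x2) => keep [0.0000, 4.3260]
Step 2: [0.0000, 4.3260], x1=1.6525 (f=1.8157), x2=2.6735 (f=0.1066); f(x1) > f(x2) => keep [1.6525, 4.3260]
Step 3: [1.6525, 4.3260], x1=2.6738 (f=0.1064), x2=3.3047 (f=0.0929); f(x1) > f(x2) => keep [2.6738, 4.3260]
Final interval: [2.6738, 4.3260]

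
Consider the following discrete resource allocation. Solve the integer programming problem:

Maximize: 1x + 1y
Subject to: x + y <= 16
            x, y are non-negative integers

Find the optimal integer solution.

Objective: 1x + 1y, constraint: x + y <= 16
Coefficient of x is 1 >= coefficient of y is 1, so allocate the entire budget to x.
Optimal: x = 16, y = 0, value = 16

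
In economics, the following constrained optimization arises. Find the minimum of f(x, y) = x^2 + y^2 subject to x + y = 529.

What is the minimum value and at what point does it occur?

Substitute y = 529 - x into f(x,y) = x^2 + y^2:
g(x) = x^2 + (529 - x)^2 = 2x^2 - 1058x + 279841
g'(x) = 4x - 1058 = 0  =>  x = 529/2
y = 529 - 529/2 = 529/2
Minimum value = (529/2)^2 + (529/2)^2 = 279841/2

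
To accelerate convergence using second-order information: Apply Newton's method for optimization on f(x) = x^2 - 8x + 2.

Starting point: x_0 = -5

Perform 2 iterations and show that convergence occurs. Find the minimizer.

f(x) = x^2 - 8x + 2, f'(x) = 2x + (-8), f''(x) = 2
Step 1: f'(-5) = -18, x_1 = -5 - -18/2 = 4
Step 2: f'(4) = 0, x_2 = 4 (converged)
Newton's method converges in 1 step for quadratics.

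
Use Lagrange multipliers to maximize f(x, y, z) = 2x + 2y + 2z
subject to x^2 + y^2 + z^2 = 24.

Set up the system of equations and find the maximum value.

Lagrange conditions: 2 = 2*lambda*x, 2 = 2*lambda*y, 2 = 2*lambda*z
So x:2 = y:2 = z:2, i.e. x = 2t, y = 2t, z = 2t
Constraint: t^2*(2^2 + 2^2 + 2^2) = 24
  t^2 * 12 = 24  =>  t = sqrt(2)
Maximum = 2*2t + 2*2t + 2*2t = 12*sqrt(2) = sqrt(288)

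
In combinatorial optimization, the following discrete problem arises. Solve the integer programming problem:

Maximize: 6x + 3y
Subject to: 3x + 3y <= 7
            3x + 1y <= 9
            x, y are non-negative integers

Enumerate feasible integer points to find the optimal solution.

Constraint 1: 3x + 3y <= 7
Constraint 2: 3x + 1y <= 9
Feasible x range (need y >= 0): 0 <= x <= min(7/3, 9/3) => x in {0, ..., 2}.
Enumerate feasible integer points row by row (the coefficient of y is 3 > 0, so for each x the largest feasible y gives the best value):
  x = 0: y <= min((7 - 3*0)/3, (9 - 3*0)/1) => y in {0, ..., 2}; best 6*0 + 3*2 = 6
  x = 1: y <= min((7 - 3*1)/3, (9 - 3*1)/1) => y in {0, ..., 1}; best 6*1 + 3*1 = 9
  x = 2: y <= min((7 - 3*2)/3, (9 - 3*2)/1) => y in {0}; best 6*2 + 3*0 = 12
The maximum 6x + 3y = 12 is achieved at x = 2, y = 0.
Check: 3*2 + 3*0 = 6 <= 7 and 3*2 + 1*0 = 6 <= 9.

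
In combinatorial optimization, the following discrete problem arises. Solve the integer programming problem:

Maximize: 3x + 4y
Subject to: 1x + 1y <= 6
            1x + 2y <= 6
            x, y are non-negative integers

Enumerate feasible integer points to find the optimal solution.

Constraint 1: 1x + 1y <= 6
Constraint 2: 1x + 2y <= 6
Feasible x range (need y >= 0): 0 <= x <= min(6/1, 6/1) => x in {0, ..., 6}.
Enumerate feasible integer points row by row (the coefficient of y is 4 > 0, so for each x the largest feasible y gives the best value):
  x = 0: y <= min((6 - 1*0)/1, (6 - 1*0)/2) => y in {0, ..., 3}; best 3*0 + 4*3 = 12
  x = 1: y <= min((6 - 1*1)/1, (6 - 1*1)/2) => y in {0, ..., 2}; best 3*1 + 4*2 = 11
  x = 2: y <= min((6 - 1*2)/1, (6 - 1*2)/2) => y in {0, ..., 2}; best 3*2 + 4*2 = 14
  x = 3: y <= min((6 - 1*3)/1, (6 - 1*3)/2) => y in {0, ..., 1}; best 3*3 + 4*1 = 13
  x = 4: y <= min((6 - 1*4)/1, (6 - 1*4)/2) => y in {0, ..., 1}; best 3*4 + 4*1 = 16
  x = 5: y <= min((6 - 1*5)/1, (6 - 1*5)/2) => y in {0}; best 3*5 + 4*0 = 15
  x = 6: y <= min((6 - 1*6)/1, (6 - 1*6)/2) => y in {0}; best 3*6 + 4*0 = 18
The maximum 3x + 4y = 18 is achieved at x = 6, y = 0.
Check: 1*6 + 1*0 = 6 <= 6 and 1*6 + 2*0 = 6 <= 6.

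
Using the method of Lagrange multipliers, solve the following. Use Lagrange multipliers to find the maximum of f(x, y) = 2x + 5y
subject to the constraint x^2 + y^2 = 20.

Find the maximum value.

Set up Lagrange conditions: grad f = lambda * grad g
  2 = 2*lambda*x
  5 = 2*lambda*y
From these: x/y = 2/5, so x = 2t, y = 5t for some t.
Substitute into constraint: (2t)^2 + (5t)^2 = 20
  t^2 * 29 = 20
  t = sqrt(20/29)
Maximum = 2*x + 5*y = (2^2 + 5^2)*t = 29 * sqrt(20/29) = sqrt(580)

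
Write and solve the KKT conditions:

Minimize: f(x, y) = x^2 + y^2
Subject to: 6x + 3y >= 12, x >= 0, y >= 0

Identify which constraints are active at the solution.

KKT conditions for min x^2 + y^2 s.t. 6x + 3y >= 12, x >= 0, y >= 0:
Stationarity: 2x = mu*6 + mu_x, 2y = mu*3 + mu_y, with mu, mu_x, mu_y >= 0
Complementary slackness: mu*(6x + 3y - 12) = 0, mu_x*x = 0, mu_y*y = 0
(0, 0) is infeasible (6*0 + 3*0 < 12), so if mu = 0 stationarity would force x = mu_x/2 >= 0, y = mu_y/2 >= 0 with mu_x*x = mu_y*y = 0, i.e. x = y = 0: contradiction. Hence mu > 0 and 6x + 3y = 12 is active.
Try x > 0, y > 0 (so mu_x = mu_y = 0): x = 6*mu/2, y = 3*mu/2
Substitute: 6*(6*mu/2) + 3*(3*mu/2) = 12
  mu*45/2 = 12 => mu = 8/15
x* = 8/5 > 0, y* = 4/5 > 0, consistent with mu_x = mu_y = 0.
f is convex and the constraints are linear, so this KKT point is the global minimum.
f* = 16/5
Active constraints: 6x + 3y >= 12 (holds with equality, mu = 8/15 > 0); x >= 0 and y >= 0 are inactive (mu_x = mu_y = 0).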